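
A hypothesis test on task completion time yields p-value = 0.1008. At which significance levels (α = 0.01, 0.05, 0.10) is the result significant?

p = 0.1008. Not significant at any of the given levels.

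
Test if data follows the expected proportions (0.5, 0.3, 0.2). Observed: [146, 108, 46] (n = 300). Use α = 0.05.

Expected: [150.0, 90.0, 60.0]. χ² = 6.973. df = 2, critical = 5.991. Reject H₀.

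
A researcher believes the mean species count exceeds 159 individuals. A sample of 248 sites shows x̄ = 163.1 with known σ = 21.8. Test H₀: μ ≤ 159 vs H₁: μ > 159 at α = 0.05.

z = 2.962. Critical value: 1.645. Reject H₀.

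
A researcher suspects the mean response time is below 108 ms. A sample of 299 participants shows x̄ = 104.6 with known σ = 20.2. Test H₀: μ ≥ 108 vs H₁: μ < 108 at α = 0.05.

z = -2.91. Critical value: -1.645. Reject H₀.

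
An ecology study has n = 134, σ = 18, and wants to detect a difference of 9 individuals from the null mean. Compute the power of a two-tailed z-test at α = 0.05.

SE = σ/√n = 18/√134 = 1.555. Non-centrality λ = d/SE = 9/1.555 = 5.788. Power ≈ Φ(λ - z_{α/2}) = Φ(5.788 - 1.96) = Φ(3.828) = 1.0.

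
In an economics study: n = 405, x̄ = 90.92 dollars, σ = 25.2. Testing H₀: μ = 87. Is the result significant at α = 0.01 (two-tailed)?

z = (90.92 - 87)/(25.2/√405) = 3.13. Since |z| > 2.576, significant at α = 0.01.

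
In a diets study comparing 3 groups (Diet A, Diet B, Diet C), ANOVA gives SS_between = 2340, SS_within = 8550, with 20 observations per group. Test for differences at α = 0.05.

df_between = 2, df_within = 57. F = MS_between/MS_within = 1170.0/150.0 = 7.8. F_crit ≈ 3.159. Reject H₀. At least one mean differs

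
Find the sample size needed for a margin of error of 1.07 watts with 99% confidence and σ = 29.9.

n = (z*σ/E)² = (2.576×29.9/1.07)² = 5181.6 → n = 5182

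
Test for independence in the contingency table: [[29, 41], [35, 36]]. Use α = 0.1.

χ² = 0.88. df = 1, critical = 2.706. Fail to reject H₀. No evidence of dependence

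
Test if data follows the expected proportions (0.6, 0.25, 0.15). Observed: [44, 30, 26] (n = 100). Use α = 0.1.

Expected: [60.0, 25.0, 15.0]. χ² = 13.333. df = 2, critical = 4.605. Reject H₀.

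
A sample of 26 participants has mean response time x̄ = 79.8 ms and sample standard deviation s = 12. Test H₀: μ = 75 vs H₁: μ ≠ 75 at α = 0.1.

t = (x̄ - μ₀)/(s/√n) = (79.8 - 75)/(12/√26) = 2.04. df = 25, critical t = ±1.708. Reject H₀.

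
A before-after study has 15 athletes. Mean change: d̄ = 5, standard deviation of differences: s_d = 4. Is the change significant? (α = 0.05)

t = d̄/(s_d/√n) = 5/(4/√15) = 4.841. df = 14, critical t = ±2.145. Reject H₀.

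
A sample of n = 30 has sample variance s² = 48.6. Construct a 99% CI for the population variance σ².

df = 29. χ²_{0.005} = 52.336, χ²_{0.995} = 13.121. CI for σ² = ((n-1)s²/χ²_{α/2}, (n-1)s²/χ²_{1-α/2}) = (29·48.6/52.336, 29·48.6/13.121) = (26.93, 107.42)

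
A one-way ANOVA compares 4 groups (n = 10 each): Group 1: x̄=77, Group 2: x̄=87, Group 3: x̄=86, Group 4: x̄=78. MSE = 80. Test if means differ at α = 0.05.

Grand mean = 82.0. SS_between = 820.0, MS_between = 273.33. F = 3.417, F_crit ≈ 2.866. Reject H₀.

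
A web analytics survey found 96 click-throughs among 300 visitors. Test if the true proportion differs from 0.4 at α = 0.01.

p̂ = 0.32, p₀ = 0.4. z = (p̂ - p₀)/√(p₀(1-p₀)/n) = -2.828. Critical: ±2.576. Reject H₀.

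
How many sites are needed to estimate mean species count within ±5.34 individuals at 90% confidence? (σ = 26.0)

n = (z*σ/E)² = (1.645×26.0/5.34)² = 64.1 → n = 65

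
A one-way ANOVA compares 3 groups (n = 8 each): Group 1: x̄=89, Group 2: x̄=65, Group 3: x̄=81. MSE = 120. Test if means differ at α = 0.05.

Grand mean = 78.33. SS_between = 2389.33, MS_between = 1194.67. F = 9.956, F_crit ≈ 3.467. Reject H₀.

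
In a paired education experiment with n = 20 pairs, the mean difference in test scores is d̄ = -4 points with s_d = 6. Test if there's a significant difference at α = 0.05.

t = d̄/(s_d/√n) = -4/(6/√20) = -2.981. df = 19, critical t = ±2.093. Reject H₀.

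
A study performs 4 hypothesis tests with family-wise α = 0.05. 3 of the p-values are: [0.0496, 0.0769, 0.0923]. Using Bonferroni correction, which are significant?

Bonferroni α = 0.05/4 = 0.0125. None of the given p-values are significant.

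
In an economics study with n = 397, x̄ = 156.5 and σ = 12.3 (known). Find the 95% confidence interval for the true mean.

CI = x̄ ± z*(σ/√n) = 156.5 ± 1.96(12.3/√397) = 156.5 ± 1.21 = (155.29, 157.71)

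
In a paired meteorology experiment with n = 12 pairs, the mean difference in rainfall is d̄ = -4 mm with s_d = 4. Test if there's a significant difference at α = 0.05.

t = d̄/(s_d/√n) = -4/(4/√12) = -3.464. df = 11, critical t = ±2.201. Reject H₀.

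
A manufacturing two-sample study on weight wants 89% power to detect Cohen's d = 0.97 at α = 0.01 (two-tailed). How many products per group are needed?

z_{α/2} = 2.576, z_β = Φ⁻¹(0.89) = 1.227. For large effect (d = 0.97): n per group = 2(z_{α/2} + z_β)²/d² = 2(2.576 + 1.227)²/0.97² = 30.7 → 31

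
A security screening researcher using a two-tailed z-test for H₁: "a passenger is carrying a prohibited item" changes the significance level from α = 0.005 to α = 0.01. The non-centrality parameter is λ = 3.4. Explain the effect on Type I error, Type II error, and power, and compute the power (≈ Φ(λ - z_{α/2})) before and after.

Increasing α from 0.005 to 0.01:
• Type I error rate increases (α is the Type I rate by definition).
• Critical value moves from z_{α/2} = 2.807 to 2.576, so power = Φ(λ - z_{α/2}) goes from Φ(3.4 - 2.807) = 0.723 to Φ(3.4 - 2.576) = 0.795.
• Type II error rate β = 1 - power therefore decreases (0.277 → 0.205).
Appropriate when false negatives are costly — here, letting a prohibited item through — security breach.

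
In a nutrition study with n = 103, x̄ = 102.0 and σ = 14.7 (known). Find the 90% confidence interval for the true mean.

CI = x̄ ± z*(σ/√n) = 102.0 ± 1.645(14.7/√103) = 102.0 ± 2.38 = (99.62, 104.38)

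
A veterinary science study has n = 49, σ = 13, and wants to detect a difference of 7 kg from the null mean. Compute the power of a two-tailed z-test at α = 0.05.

SE = σ/√n = 13/√49 = 1.857. Non-centrality λ = d/SE = 7/1.857 = 3.769. Power ≈ Φ(λ - z_{α/2}) = Φ(3.769 - 1.96) = Φ(1.809) = 0.965.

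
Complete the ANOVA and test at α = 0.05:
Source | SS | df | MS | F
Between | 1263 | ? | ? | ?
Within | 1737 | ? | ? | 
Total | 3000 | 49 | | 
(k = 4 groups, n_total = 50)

df_between = 3, df_within = 46. MS_between = 421.0, MS_within = 37.76. F = 11.149, F_crit ≈ 2.807. Reject H₀.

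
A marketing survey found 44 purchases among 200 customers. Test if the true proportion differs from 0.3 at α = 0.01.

p̂ = 0.22, p₀ = 0.3. z = (p̂ - p₀)/√(p₀(1-p₀)/n) = -2.469. Critical: ±2.576. Fail to reject H₀.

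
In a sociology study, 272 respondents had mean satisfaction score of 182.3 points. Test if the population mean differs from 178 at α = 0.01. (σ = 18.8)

z = (x̄ - μ₀)/(σ/√n) = (182.3 - 178)/(18.8/√272) = 3.772. Critical value: ±2.576. Since |3.772| > 2.576, Reject H₀.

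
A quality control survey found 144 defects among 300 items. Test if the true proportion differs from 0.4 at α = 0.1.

p̂ = 0.48, p₀ = 0.4. z = (p̂ - p₀)/√(p₀(1-p₀)/n) = 2.828. Critical: ±1.645. Reject H₀.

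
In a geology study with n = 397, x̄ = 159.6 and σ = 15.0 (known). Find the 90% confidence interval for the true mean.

CI = x̄ ± z*(σ/√n) = 159.6 ± 1.645(15.0/√397) = 159.6 ± 1.24 = (158.36, 160.84)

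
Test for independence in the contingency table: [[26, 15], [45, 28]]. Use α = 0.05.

χ² = 0.035. df = 1, critical = 3.841. Fail to reject H₀. No evidence of dependence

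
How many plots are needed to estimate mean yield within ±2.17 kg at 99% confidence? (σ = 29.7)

n = (z*σ/E)² = (2.576×29.7/2.17)² = 1243.04 → n = 1244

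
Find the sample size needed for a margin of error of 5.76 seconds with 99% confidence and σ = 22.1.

n = (z*σ/E)² = (2.576×22.1/5.76)² = 97.7 → n = 98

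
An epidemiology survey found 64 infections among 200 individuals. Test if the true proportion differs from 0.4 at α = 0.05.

p̂ = 0.32, p₀ = 0.4. z = (p̂ - p₀)/√(p₀(1-p₀)/n) = -2.309. Critical: ±1.96. Reject H₀.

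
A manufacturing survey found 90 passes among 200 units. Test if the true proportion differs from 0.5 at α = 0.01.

p̂ = 0.45, p₀ = 0.5. z = (p̂ - p₀)/√(p₀(1-p₀)/n) = -1.414. Critical: ±2.576. Fail to reject H₀.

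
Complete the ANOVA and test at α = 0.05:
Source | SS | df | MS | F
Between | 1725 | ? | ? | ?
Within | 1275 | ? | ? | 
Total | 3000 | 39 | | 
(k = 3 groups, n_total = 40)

df_between = 2, df_within = 37. MS_between = 862.5, MS_within = 34.46. F = 25.029, F_crit ≈ 3.252. Reject H₀.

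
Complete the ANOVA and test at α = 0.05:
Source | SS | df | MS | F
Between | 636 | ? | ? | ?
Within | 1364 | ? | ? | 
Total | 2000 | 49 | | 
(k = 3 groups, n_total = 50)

df_between = 2, df_within = 47. MS_between = 318.0, MS_within = 29.02. F = 10.957, F_crit ≈ 3.195. Reject H₀.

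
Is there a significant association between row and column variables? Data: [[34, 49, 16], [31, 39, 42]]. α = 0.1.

χ² = 12.175. df = 2, critical = 4.605. Reject H₀. Variables are dependent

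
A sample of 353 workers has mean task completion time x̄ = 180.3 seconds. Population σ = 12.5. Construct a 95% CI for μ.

CI = x̄ ± z*(σ/√n) = 180.3 ± 1.96(12.5/√353) = 180.3 ± 1.3 = (179.0, 181.6)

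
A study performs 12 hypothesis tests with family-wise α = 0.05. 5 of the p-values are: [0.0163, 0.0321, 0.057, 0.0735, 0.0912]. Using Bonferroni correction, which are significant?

Bonferroni α = 0.05/12 = 0.00417. None of the given p-values are significant.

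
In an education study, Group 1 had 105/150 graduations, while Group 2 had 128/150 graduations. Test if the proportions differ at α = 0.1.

p̂₁ = 0.7, p̂₂ = 0.853, pooled p̂ = 0.777. z = -3.188. Critical: ±1.645. Reject H₀.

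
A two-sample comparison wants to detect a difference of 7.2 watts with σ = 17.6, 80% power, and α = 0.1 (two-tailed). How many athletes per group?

n per group = 2(z_α/2 + z_β)²σ²/d² = 2×(1.645 + 0.84)²×17.6²/7.2² = 73.8 → n = 74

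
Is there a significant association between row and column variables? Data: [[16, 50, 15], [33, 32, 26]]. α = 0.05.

χ² = 12.26. df = 2, critical = 5.991. Reject H₀. Variables are dependent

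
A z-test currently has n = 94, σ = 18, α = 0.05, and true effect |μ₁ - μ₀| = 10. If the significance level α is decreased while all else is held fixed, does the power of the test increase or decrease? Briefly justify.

Power decreases: a smaller α raises the critical value, so less of the H₁ sampling distribution falls in the rejection region.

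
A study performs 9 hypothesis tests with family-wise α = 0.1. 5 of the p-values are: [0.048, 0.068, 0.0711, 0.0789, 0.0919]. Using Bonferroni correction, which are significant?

Bonferroni α = 0.1/9 = 0.01111. None of the given p-values are significant.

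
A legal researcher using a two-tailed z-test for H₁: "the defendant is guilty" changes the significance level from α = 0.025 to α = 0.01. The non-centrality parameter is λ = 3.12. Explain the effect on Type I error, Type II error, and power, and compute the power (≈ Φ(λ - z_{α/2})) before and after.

Decreasing α from 0.025 to 0.01:
• Type I error rate decreases (α is the Type I rate by definition).
• Critical value moves from z_{α/2} = 2.241 to 2.576, so power = Φ(λ - z_{α/2}) goes from Φ(3.12 - 2.241) = 0.81 to Φ(3.12 - 2.576) = 0.707.
• Type II error rate β = 1 - power therefore increases (0.19 → 0.293).
Appropriate when false positives are costly — here, convicting an innocent person.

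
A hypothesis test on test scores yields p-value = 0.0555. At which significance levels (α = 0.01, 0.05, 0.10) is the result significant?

p = 0.0555. Significant at: α = 0.1.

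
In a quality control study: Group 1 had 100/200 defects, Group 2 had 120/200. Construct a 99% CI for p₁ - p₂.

p̂₁ = 0.5, p̂₂ = 0.6. Difference = -0.1. CI = (-0.228, 0.028)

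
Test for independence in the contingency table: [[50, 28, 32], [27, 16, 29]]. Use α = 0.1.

χ² = 2.464. df = 2, critical = 4.605. Fail to reject H₀. No evidence of dependence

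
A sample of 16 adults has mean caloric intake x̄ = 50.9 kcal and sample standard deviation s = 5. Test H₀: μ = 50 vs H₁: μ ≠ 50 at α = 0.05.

t = (x̄ - μ₀)/(s/√n) = (50.9 - 50)/(5/√16) = 0.72. df = 15, critical t = ±2.131. Fail to reject H₀.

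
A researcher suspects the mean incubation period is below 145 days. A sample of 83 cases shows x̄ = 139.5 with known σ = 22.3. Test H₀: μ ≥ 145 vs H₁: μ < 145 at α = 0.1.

z = -2.247. Critical value: -1.28. Reject H₀.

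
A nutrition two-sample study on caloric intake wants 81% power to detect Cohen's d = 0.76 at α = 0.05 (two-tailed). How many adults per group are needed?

z_{α/2} = 1.96, z_β = Φ⁻¹(0.81) = 0.878. For medium effect (d = 0.76): n per group = 2(z_{α/2} + z_β)²/d² = 2(1.96 + 0.878)²/0.76² = 27.9 → 28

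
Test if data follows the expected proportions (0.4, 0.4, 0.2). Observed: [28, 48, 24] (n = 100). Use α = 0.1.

Expected: [40.0, 40.0, 20.0]. χ² = 6.0. df = 2, critical = 4.605. Reject H₀.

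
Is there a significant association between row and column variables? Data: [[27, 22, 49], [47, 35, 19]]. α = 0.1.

χ² = 21.565. df = 2, critical = 4.605. Reject H₀. Variables are dependent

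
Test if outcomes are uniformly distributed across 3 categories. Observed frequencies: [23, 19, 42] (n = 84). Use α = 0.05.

Expected = 28 each. χ² = Σ(O-E)²/E = 10.786. df = 2, critical value = 5.991. Reject H₀.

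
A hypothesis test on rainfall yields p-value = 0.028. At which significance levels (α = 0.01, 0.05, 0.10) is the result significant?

p = 0.028. Significant at: α = 0.05, 0.1.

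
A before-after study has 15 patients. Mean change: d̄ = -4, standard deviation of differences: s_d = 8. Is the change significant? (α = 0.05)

t = d̄/(s_d/√n) = -4/(8/√15) = -1.936. df = 14, critical t = ±2.145. Fail to reject H₀.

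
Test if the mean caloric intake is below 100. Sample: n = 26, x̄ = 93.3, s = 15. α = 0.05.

t = (93.3 - 100)/(15/√26) = -2.278, df = 25. Critical t = -1.708. Reject H₀.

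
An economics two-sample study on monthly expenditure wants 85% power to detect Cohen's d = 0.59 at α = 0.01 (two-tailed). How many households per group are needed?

z_{α/2} = 2.576, z_β = Φ⁻¹(0.85) = 1.036. For medium effect (d = 0.59): n per group = 2(z_{α/2} + z_β)²/d² = 2(2.576 + 1.036)²/0.59² = 75.0 → 75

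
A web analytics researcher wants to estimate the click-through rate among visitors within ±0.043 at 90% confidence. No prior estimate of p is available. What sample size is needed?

Conservative approach: use p = 0.5 (maximizes p(1-p) = 0.25). n = z²(0.25)/E² = 1.645²×0.25/0.043² = 365.9 → n = 366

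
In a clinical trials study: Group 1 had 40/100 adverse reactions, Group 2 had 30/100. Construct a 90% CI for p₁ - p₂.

p̂₁ = 0.4, p̂₂ = 0.3. Difference = 0.1. CI = (-0.01, 0.21)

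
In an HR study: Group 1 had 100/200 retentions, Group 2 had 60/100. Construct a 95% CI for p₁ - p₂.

p̂₁ = 0.5, p̂₂ = 0.6. Difference = -0.1. CI = (-0.218, 0.018)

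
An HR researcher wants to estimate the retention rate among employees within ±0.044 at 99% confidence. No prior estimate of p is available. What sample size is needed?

Conservative approach: use p = 0.5 (maximizes p(1-p) = 0.25). n = z²(0.25)/E² = 2.576²×0.25/0.044² = 856.9 → n = 857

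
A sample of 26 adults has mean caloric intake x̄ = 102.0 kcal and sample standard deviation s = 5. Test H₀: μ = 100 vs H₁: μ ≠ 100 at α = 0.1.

t = (x̄ - μ₀)/(s/√n) = (102.0 - 100)/(5/√26) = 2.04. df = 25, critical t = ±1.708. Reject H₀.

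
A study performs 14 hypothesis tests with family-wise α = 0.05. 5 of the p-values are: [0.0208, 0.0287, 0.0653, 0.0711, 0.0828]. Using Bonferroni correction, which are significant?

Bonferroni α = 0.05/14 = 0.00357. None of the given p-values are significant.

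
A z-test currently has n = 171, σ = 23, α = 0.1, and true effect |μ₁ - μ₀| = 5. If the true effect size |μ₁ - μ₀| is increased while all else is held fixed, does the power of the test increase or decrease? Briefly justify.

Power increases: a larger true effect increases the non-centrality λ = |μ₁ - μ₀|/(σ/√n).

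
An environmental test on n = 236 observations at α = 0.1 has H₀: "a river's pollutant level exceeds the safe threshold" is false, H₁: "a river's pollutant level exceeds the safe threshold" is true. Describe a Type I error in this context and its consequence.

Type I error: rejecting H₀ when it is true — concluding that a river's pollutant level exceeds the safe threshold when in fact it is not. Consequence: shutting down a compliant factory unnecessarily.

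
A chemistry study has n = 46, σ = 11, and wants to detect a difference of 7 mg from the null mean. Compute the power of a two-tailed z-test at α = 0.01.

SE = σ/√n = 11/√46 = 1.622. Non-centrality λ = d/SE = 7/1.622 = 4.316. Power ≈ Φ(λ - z_{α/2}) = Φ(4.316 - 2.576) = Φ(1.74) = 0.959.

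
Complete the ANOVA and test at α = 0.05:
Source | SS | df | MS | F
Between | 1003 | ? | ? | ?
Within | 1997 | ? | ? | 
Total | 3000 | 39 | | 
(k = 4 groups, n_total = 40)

df_between = 3, df_within = 36. MS_between = 334.33, MS_within = 55.47. F = 6.027, F_crit ≈ 2.866. Reject H₀.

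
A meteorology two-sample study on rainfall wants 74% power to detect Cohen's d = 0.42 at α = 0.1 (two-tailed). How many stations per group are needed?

z_{α/2} = 1.645, z_β = Φ⁻¹(0.74) = 0.643. For small effect (d = 0.42): n per group = 2(z_{α/2} + z_β)²/d² = 2(1.645 + 0.643)²/0.42² = 59.4 → 60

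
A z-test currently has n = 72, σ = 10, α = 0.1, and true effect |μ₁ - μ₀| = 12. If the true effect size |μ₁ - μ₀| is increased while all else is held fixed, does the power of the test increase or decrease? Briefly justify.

Power increases: a larger true effect increases the non-centrality λ = |μ₁ - μ₀|/(σ/√n).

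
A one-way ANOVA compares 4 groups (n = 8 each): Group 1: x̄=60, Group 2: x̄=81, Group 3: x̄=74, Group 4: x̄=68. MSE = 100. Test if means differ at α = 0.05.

Grand mean = 70.75. SS_between = 1910.0, MS_between = 636.67. F = 6.367, F_crit ≈ 2.947. Reject H₀.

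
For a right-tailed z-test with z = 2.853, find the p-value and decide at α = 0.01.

p = P(Z > 2.853) = 1 - Φ(2.853) ≈ 0.0022. Since p < 0.01, reject H₀ (significant) at α = 0.01.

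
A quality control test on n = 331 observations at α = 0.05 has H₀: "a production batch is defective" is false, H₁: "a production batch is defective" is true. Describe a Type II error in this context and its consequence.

Type II error: failing to reject H₀ when it is false — concluding that a production batch is defective is not supported when in fact it is. Consequence: shipping a defective batch — faulty products reach customers.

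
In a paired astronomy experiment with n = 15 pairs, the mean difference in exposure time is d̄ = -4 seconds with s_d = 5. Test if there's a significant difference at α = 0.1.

t = d̄/(s_d/√n) = -4/(5/√15) = -3.098. df = 14, critical t = ±1.761. Reject H₀.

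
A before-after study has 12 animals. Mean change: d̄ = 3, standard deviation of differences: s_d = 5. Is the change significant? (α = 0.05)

t = d̄/(s_d/√n) = 3/(5/√12) = 2.078. df = 11, critical t = ±2.201. Fail to reject H₀.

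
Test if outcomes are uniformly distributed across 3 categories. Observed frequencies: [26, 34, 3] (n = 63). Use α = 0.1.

Expected = 21 each. χ² = Σ(O-E)²/E = 24.667. df = 2, critical value = 4.605. Reject H₀.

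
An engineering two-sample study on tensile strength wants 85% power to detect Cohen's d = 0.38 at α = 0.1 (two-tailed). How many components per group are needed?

z_{α/2} = 1.645, z_β = Φ⁻¹(0.85) = 1.036. For small effect (d = 0.38): n per group = 2(z_{α/2} + z_β)²/d² = 2(1.645 + 1.036)²/0.38² = 99.6 → 100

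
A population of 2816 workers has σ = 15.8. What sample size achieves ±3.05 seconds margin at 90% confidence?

Without FPC: n₀ = (1.645×15.8/3.05)² = 72.618. With FPC: n = n₀N/(n₀+N-1) = 70.8 → n = 71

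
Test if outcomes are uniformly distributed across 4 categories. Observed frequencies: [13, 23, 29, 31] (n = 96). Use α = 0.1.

Expected = 24 each. χ² = Σ(O-E)²/E = 8.167. df = 3, critical value = 6.251. Reject H₀.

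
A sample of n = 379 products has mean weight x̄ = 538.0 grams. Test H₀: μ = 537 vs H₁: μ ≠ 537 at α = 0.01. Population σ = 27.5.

z = (x̄ - μ₀)/(σ/√n) = (538.0 - 537)/(27.5/√379) = 0.708. Critical value: ±2.576. Since |0.708| ≤ 2.576, Fail to reject H₀.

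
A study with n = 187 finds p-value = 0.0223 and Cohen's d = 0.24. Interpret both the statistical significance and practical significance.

Statistically significant (p = 0.0223 < 0.05). Cohen's d = 0.24 indicates a small effect size. Both statistical and practical significance should be considered.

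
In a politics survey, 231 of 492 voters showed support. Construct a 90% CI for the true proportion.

p̂ = 0.47. CI = p̂ ± z*√(p̂(1-p̂)/n) = (0.433, 0.507)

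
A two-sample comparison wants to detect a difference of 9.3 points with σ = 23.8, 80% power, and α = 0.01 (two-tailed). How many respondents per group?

n per group = 2(z_α/2 + z_β)²σ²/d² = 2×(2.576 + 0.84)²×23.8²/9.3² = 152.8 → n = 153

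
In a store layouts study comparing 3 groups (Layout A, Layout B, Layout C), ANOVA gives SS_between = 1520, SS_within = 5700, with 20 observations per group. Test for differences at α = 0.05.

df_between = 2, df_within = 57. F = MS_between/MS_within = 760.0/100.0 = 7.6. F_crit ≈ 3.159. Reject H₀. At least one mean differs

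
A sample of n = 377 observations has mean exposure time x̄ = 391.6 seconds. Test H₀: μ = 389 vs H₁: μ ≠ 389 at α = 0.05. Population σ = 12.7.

z = (x̄ - μ₀)/(σ/√n) = (391.6 - 389)/(12.7/√377) = 3.975. Critical value: ±1.96. Since |3.975| > 1.96, Reject H₀.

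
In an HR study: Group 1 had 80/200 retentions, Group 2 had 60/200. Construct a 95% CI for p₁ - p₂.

p̂₁ = 0.4, p̂₂ = 0.3. Difference = 0.1. CI = (0.007, 0.193)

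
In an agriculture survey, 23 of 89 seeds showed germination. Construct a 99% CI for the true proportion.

p̂ = 0.258. CI = p̂ ± z*√(p̂(1-p̂)/n) = (0.139, 0.378)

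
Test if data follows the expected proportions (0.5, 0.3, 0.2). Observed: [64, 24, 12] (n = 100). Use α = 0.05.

Expected: [50.0, 30.0, 20.0]. χ² = 8.32. df = 2, critical = 5.991. Reject H₀.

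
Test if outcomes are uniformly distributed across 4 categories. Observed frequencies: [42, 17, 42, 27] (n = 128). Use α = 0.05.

Expected = 32 each. χ² = Σ(O-E)²/E = 14.062. df = 3, critical value = 7.815. Reject H₀.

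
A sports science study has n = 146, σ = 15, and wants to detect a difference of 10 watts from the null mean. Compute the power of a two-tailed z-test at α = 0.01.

SE = σ/√n = 15/√146 = 1.241. Non-centrality λ = d/SE = 10/1.241 = 8.055. Power ≈ Φ(λ - z_{α/2}) = Φ(8.055 - 2.576) = Φ(5.479) = 1.0.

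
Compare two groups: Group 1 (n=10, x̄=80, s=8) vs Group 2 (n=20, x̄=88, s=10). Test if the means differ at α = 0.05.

Pooled sp = 9.4. t = -2.197, df = 28. Critical t = ±2.048. Reject H₀.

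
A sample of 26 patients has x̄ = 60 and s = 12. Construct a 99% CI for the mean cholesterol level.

CI = x̄ ± t*(s/√n) = 60 ± 2.787(12/√26) = (53.44, 66.56)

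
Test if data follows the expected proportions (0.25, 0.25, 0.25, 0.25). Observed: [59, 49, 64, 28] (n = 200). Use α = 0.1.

Expected: [50.0, 50.0, 50.0, 50.0]. χ² = 15.24. df = 3, critical = 6.251. Reject H₀.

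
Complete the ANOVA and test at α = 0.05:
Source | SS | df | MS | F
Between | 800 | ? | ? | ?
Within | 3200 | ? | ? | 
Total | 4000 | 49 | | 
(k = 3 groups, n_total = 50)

df_between = 2, df_within = 47. MS_between = 400.0, MS_within = 68.09. F = 5.875, F_crit ≈ 3.195. Reject H₀.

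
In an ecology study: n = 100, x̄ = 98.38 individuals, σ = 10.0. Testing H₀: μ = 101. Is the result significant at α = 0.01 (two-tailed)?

z = (98.38 - 101)/(10.0/√100) = -2.62. Since |z| > 2.576, significant at α = 0.01.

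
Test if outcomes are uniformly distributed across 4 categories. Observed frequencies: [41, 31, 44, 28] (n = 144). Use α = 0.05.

Expected = 36 each. χ² = Σ(O-E)²/E = 4.944. df = 3, critical value = 7.815. Fail to reject H₀.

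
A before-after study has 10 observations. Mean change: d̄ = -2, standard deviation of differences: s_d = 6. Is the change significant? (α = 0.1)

t = d̄/(s_d/√n) = -2/(6/√10) = -1.054. df = 9, critical t = ±1.833. Fail to reject H₀.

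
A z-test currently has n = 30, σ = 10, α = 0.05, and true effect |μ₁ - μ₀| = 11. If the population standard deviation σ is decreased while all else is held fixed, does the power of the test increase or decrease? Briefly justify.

Power increases: a smaller σ shrinks the standard error σ/√n, moving the sampling distribution under H₁ further from the critical value.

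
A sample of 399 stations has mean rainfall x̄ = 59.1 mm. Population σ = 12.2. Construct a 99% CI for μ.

CI = x̄ ± z*(σ/√n) = 59.1 ± 2.576(12.2/√399) = 59.1 ± 1.57 = (57.53, 60.67)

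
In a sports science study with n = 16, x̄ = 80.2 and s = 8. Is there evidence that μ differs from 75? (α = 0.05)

t = (x̄ - μ₀)/(s/√n) = (80.2 - 75)/(8/√16) = 2.6. df = 15, critical t = ±2.131. Reject H₀.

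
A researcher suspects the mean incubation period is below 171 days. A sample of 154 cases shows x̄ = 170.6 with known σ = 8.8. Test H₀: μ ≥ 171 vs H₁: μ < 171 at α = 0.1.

z = -0.564. Critical value: -1.28. Fail to reject H₀.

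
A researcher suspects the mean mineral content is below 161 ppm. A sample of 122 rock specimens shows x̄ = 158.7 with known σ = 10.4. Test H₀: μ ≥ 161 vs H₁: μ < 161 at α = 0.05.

z = -2.443. Critical value: -1.645. Reject H₀.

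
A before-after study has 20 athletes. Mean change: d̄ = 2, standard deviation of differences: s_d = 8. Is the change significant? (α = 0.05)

t = d̄/(s_d/√n) = 2/(8/√20) = 1.118. df = 19, critical t = ±2.093. Fail to reject H₀.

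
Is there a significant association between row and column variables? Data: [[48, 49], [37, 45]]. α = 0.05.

χ² = 0.339. df = 1, critical = 3.841. Fail to reject H₀. No evidence of dependence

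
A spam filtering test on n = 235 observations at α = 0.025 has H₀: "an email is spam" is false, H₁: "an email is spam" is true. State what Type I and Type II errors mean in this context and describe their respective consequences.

Type I (false positive): concluding that an email is spam when it is not — a legitimate email is sent to the spam folder and the user misses it. Type II (false negative): failing to conclude that an email is spam when it is — a spam email lands in the inbox. Which is costlier depends on domain priorities and is a judgement call rather than a statistical fact.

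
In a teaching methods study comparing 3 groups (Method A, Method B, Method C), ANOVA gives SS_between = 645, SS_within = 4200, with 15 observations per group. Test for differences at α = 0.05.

df_between = 2, df_within = 42. F = MS_between/MS_within = 322.5/100.0 = 3.225. F_crit ≈ 3.22. Reject H₀. At least one mean differs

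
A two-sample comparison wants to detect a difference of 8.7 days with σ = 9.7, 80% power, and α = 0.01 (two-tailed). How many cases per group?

n per group = 2(z_α/2 + z_β)²σ²/d² = 2×(2.576 + 0.84)²×9.7²/8.7² = 29.01 → n = 30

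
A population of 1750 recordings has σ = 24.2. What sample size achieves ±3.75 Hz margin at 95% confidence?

Without FPC: n₀ = (1.96×24.2/3.75)² = 159.985. With FPC: n = n₀N/(n₀+N-1) = 146.7 → n = 147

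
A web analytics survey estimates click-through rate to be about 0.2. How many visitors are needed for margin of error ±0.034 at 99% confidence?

n = z²p(1-p)/E² = 2.576²×0.2×0.8/0.034² = 918.4 → n = 919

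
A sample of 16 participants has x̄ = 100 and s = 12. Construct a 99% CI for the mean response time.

CI = x̄ ± t*(s/√n) = 100 ± 2.947(12/√16) = (91.16, 108.84)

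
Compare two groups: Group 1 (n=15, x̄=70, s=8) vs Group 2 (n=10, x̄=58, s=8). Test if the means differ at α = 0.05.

Pooled sp = 8.0. t = 3.674, df = 23. Critical t = ±2.069. Reject H₀.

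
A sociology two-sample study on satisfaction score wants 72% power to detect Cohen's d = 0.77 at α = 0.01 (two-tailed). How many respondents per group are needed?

z_{α/2} = 2.576, z_β = Φ⁻¹(0.72) = 0.583. For medium effect (d = 0.77): n per group = 2(z_{α/2} + z_β)²/d² = 2(2.576 + 0.583)²/0.77² = 33.7 → 34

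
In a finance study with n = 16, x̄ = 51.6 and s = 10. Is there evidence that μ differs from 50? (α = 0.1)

t = (x̄ - μ₀)/(s/√n) = (51.6 - 50)/(10/√16) = 0.64. df = 15, critical t = ±1.753. Fail to reject H₀.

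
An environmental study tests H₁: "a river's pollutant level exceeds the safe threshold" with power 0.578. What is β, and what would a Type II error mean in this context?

β = 1 - power = 1 - 0.578 = 0.422. A Type II error is failing to reject H₀ when H₀ is false (false negative) — here, failing to conclude that a river's pollutant level exceeds the safe threshold when in fact it is true. Consequence: allowing unsafe pollution to continue.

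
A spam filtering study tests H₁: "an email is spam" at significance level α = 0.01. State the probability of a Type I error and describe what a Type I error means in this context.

P(Type I error) = α = 0.01. A Type I error is rejecting H₀ when H₀ is actually true (false positive) — here, concluding that an email is spam when in fact this is not the case. Consequence: a legitimate email is sent to the spam folder and the user misses it.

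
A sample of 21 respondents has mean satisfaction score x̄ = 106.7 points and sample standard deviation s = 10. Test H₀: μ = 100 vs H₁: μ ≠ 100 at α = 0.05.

t = (x̄ - μ₀)/(s/√n) = (106.7 - 100)/(10/√21) = 3.07. df = 20, critical t = ±2.086. Reject H₀.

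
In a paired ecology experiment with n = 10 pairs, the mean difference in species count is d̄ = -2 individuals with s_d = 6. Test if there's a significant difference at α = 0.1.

t = d̄/(s_d/√n) = -2/(6/√10) = -1.054. df = 9, critical t = ±1.833. Fail to reject H₀.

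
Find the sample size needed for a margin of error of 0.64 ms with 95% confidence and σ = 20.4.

n = (z*σ/E)² = (1.96×20.4/0.64)² = 3903.1 → n = 3904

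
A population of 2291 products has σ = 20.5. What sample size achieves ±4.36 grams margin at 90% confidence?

Without FPC: n₀ = (1.645×20.5/4.36)² = 59.823. With FPC: n = n₀N/(n₀+N-1) = 58.3 → n = 59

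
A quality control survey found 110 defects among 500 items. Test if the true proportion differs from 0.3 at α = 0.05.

p̂ = 0.22, p₀ = 0.3. z = (p̂ - p₀)/√(p₀(1-p₀)/n) = -3.904. Critical: ±1.96. Reject H₀.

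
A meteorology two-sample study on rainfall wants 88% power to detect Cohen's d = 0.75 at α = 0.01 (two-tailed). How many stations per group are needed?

z_{α/2} = 2.576, z_β = Φ⁻¹(0.88) = 1.175. For medium effect (d = 0.75): n per group = 2(z_{α/2} + z_β)²/d² = 2(2.576 + 1.175)²/0.75² = 50.03 → 51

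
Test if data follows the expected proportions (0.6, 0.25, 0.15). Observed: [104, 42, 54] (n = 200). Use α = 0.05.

Expected: [120.0, 50.0, 30.0]. χ² = 22.613. df = 2, critical = 5.991. Reject H₀.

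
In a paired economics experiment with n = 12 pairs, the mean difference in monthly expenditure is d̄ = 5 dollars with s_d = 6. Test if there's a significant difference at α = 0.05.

t = d̄/(s_d/√n) = 5/(6/√12) = 2.887. df = 11, critical t = ±2.201. Reject H₀.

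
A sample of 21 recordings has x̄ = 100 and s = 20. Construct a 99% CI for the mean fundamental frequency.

CI = x̄ ± t*(s/√n) = 100 ± 2.845(20/√21) = (87.58, 112.42)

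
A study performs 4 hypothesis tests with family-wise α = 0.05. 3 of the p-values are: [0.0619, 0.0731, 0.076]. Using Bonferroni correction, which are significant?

Bonferroni α = 0.05/4 = 0.0125. None of the given p-values are significant.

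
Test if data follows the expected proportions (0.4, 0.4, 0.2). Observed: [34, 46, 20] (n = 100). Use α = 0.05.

Expected: [40.0, 40.0, 20.0]. χ² = 1.8. df = 2, critical = 5.991. Fail to reject H₀.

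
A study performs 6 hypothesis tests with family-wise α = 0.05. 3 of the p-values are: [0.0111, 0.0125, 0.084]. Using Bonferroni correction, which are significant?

Bonferroni α = 0.05/6 = 0.00833. None of the given p-values are significant.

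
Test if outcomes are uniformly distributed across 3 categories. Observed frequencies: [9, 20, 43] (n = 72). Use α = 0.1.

Expected = 24 each. χ² = Σ(O-E)²/E = 25.083. df = 2, critical value = 4.605. Reject H₀.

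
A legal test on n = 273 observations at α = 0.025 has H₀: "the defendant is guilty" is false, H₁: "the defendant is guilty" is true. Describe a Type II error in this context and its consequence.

Type II error: failing to reject H₀ when it is false — concluding that the defendant is guilty is not supported when in fact it is. Consequence: acquitting a guilty person.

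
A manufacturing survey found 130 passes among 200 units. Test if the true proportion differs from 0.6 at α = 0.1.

p̂ = 0.65, p₀ = 0.6. z = (p̂ - p₀)/√(p₀(1-p₀)/n) = 1.443. Critical: ±1.645. Fail to reject H₀.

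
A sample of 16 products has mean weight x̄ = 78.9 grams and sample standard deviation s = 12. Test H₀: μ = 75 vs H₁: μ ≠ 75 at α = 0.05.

t = (x̄ - μ₀)/(s/√n) = (78.9 - 75)/(12/√16) = 1.3. df = 15, critical t = ±2.131. Fail to reject H₀.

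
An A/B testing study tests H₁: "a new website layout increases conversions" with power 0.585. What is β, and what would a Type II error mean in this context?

β = 1 - power = 1 - 0.585 = 0.415. A Type II error is failing to reject H₀ when H₀ is false (false negative) — here, failing to conclude that a new website layout increases conversions when in fact it is true. Consequence: discarding a layout that would have improved conversions — lost revenue.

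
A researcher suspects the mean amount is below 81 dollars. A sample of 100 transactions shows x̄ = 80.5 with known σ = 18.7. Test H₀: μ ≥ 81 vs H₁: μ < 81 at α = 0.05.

z = -0.267. Critical value: -1.645. Fail to reject H₀.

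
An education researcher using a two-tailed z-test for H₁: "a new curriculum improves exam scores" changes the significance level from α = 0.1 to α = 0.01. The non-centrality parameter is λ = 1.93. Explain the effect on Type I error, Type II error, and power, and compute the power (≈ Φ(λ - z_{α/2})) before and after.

Decreasing α from 0.1 to 0.01:
• Type I error rate decreases (α is the Type I rate by definition).
• Critical value moves from z_{α/2} = 1.645 to 2.576, so power = Φ(λ - z_{α/2}) goes from Φ(1.93 - 1.645) = 0.612 to Φ(1.93 - 2.576) = 0.259.
• Type II error rate β = 1 - power therefore increases (0.388 → 0.741).
Appropriate when false positives are costly — here, adopting a curriculum that gives no real benefit — disruption for nothing.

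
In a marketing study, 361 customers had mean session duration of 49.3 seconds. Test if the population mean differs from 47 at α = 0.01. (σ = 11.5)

z = (x̄ - μ₀)/(σ/√n) = (49.3 - 47)/(11.5/√361) = 3.8. Critical value: ±2.576. Since |3.8| > 2.576, Reject H₀.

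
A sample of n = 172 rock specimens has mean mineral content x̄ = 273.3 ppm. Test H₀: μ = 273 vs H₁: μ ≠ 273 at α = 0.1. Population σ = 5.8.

z = (x̄ - μ₀)/(σ/√n) = (273.3 - 273)/(5.8/√172) = 0.678. Critical value: ±1.645. Since |0.678| ≤ 1.645, Fail to reject H₀.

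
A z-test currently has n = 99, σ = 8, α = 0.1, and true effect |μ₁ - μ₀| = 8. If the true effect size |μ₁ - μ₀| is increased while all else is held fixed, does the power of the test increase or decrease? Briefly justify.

Power increases: a larger true effect increases the non-centrality λ = |μ₁ - μ₀|/(σ/√n).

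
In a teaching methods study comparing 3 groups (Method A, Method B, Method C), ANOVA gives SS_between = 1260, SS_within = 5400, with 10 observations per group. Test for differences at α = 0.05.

df_between = 2, df_within = 27. F = MS_between/MS_within = 630.0/200.0 = 3.15. F_crit ≈ 3.354. Fail to reject H₀.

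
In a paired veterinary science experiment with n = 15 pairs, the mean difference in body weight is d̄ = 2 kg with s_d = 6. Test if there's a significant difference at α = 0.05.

t = d̄/(s_d/√n) = 2/(6/√15) = 1.291. df = 14, critical t = ±2.145. Fail to reject H₀.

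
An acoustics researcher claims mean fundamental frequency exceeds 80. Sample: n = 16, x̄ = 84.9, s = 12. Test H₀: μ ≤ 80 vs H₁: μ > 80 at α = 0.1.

t = (84.9 - 80)/(12/√16) = 1.633, df = 15. Critical t = 1.341. Reject H₀.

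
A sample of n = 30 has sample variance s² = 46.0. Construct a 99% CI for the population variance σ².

df = 29. χ²_{0.005} = 52.336, χ²_{0.995} = 13.121. CI for σ² = ((n-1)s²/χ²_{α/2}, (n-1)s²/χ²_{1-α/2}) = (29·46.0/52.336, 29·46.0/13.121) = (25.49, 101.67)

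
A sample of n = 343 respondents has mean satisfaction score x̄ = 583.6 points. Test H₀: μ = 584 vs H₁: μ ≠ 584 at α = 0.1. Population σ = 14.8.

z = (x̄ - μ₀)/(σ/√n) = (583.6 - 584)/(14.8/√343) = -0.501. Critical value: ±1.645. Since |-0.501| ≤ 1.645, Fail to reject H₀.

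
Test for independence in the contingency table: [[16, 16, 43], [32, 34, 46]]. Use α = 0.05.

χ² = 4.781. df = 2, critical = 5.991. Fail to reject H₀. No evidence of dependence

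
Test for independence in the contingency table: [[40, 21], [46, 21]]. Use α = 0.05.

χ² = 0.138. df = 1, critical = 3.841. Fail to reject H₀. No evidence of dependence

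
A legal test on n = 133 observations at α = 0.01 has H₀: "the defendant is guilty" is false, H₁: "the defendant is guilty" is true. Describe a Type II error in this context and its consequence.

Type II error: failing to reject H₀ when it is false — concluding that the defendant is guilty is not supported when in fact it is. Consequence: acquitting a guilty person.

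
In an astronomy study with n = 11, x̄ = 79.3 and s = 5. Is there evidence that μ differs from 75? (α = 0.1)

t = (x̄ - μ₀)/(s/√n) = (79.3 - 75)/(5/√11) = 2.852. df = 10, critical t = ±1.812. Reject H₀.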